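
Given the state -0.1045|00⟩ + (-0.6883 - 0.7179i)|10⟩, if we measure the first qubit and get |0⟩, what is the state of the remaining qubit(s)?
-|0⟩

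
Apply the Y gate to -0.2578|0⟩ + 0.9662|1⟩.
-0.9662i|0⟩ - 0.2578i|1⟩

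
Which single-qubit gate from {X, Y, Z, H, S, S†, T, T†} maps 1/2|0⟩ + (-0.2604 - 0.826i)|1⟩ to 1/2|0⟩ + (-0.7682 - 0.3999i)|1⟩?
T†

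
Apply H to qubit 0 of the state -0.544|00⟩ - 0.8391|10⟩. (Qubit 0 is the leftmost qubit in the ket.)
-0.978|00⟩ + 0.2087|10⟩

H on qubit 0 mixes each pair of kets that differ only in qubit 0: amplitudes (a, b) of (|…0…⟩, |…1…⟩) become ((a + b)/√2, (a − b)/√2). Kets absent from the input have amplitude 0.
(|00⟩, |10⟩): (a, b) = (-0.544, -0.8391) → (-0.978, 0.2087)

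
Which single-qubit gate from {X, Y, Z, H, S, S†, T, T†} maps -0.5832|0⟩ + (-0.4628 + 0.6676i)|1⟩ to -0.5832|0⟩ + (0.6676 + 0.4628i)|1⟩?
S†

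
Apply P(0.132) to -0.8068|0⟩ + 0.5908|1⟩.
-0.8068|0⟩ + (0.5857 + 0.07776i)|1⟩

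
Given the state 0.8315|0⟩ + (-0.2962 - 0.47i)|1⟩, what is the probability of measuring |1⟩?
0.3086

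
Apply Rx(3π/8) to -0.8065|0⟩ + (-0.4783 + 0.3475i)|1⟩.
(-0.4775 + 0.2657i)|0⟩ + (-0.3977 + 0.737i)|1⟩

Rx(3π/8) = [[cos(θ/2), −i·sin(θ/2)], [−i·sin(θ/2), cos(θ/2)]]; θ = 3π/8, cos(θ/2) ≈ 0.83147, sin(θ/2) ≈ 0.55557.
With a = amp(|0⟩) = -0.8065 and b = amp(|1⟩) = (-0.4783 + 0.3475i):
new amp(|0⟩) = (0.83147)·a + (-0.55557i)·b = (-0.4775 + 0.2657i)
new amp(|1⟩) = (-0.55557i)·a + (0.83147)·b = (-0.3977 + 0.737i)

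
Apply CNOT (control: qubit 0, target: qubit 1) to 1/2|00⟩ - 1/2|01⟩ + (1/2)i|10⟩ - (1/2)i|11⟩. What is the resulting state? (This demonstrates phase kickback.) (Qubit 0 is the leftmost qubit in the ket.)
1/2|00⟩ - 1/2|01⟩ - (1/2)i|10⟩ + (1/2)i|11⟩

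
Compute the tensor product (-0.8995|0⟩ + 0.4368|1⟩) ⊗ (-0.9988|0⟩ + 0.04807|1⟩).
0.8984|00⟩ - 0.04324|01⟩ - 0.4363|10⟩ + 0.021|11⟩

amp(|b₁b₂…⟩) = product of the factor amplitudes for bits b₁, b₂, …; only kets whose every factor amplitude is nonzero survive.
|00⟩: (-0.8995)(-0.9988) = 0.8984
|01⟩: (-0.8995)(0.04807) = -0.04324
|10⟩: (0.4368)(-0.9988) = -0.4363
|11⟩: (0.4368)(0.04807) = 0.021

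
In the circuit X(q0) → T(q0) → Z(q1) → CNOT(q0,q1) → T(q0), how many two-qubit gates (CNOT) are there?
1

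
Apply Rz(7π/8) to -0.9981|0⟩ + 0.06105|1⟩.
(-0.1947 + 0.9789i)|0⟩ + (0.01191 + 0.05988i)|1⟩

Rz(7π/8) = [[e^(−iθ/2), 0], [0, e^(iθ/2)]] with e^(±iθ/2) = cos(θ/2) ± i·sin(θ/2); θ = 7π/8, cos(θ/2) ≈ 0.19509, sin(θ/2) ≈ 0.980785.
With a = amp(|0⟩) = -0.9981 and b = amp(|1⟩) = 0.06105:
new amp(|0⟩) = (0.19509 - 0.980785i)·a = (-0.1947 + 0.9789i)
new amp(|1⟩) = (0.19509 + 0.980785i)·b = (0.01191 + 0.05988i)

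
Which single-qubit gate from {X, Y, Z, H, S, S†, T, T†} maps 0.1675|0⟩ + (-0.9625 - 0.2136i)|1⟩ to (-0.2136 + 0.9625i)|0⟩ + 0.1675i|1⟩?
Y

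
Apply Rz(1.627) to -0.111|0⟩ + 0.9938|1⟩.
(-0.07625 + 0.08066i)|0⟩ + (0.6827 + 0.7222i)|1⟩

Rz(1.627) = [[e^(−iθ/2), 0], [0, e^(iθ/2)]] with e^(±iθ/2) = cos(θ/2) ± i·sin(θ/2); θ = 1.627, cos(θ/2) ≈ 0.686959, sin(θ/2) ≈ 0.726696.
With a = amp(|0⟩) = -0.111 and b = amp(|1⟩) = 0.9938:
new amp(|0⟩) = (0.686959 - 0.726696i)·a = (-0.07625 + 0.08066i)
new amp(|1⟩) = (0.686959 + 0.726696i)·b = (0.6827 + 0.7222i)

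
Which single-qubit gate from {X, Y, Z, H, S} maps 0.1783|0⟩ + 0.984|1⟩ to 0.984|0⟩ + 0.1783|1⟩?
X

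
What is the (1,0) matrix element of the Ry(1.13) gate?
0.5354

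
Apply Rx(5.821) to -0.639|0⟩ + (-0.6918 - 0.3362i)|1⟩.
(0.545 + 0.1585i)|0⟩ + (0.6734 + 0.4736i)|1⟩

Rx(5.821) = [[cos(θ/2), −i·sin(θ/2)], [−i·sin(θ/2), cos(θ/2)]]; θ = 5.821, cos(θ/2) ≈ -0.973417, sin(θ/2) ≈ 0.229041.
With a = amp(|0⟩) = -0.639 and b = amp(|1⟩) = (-0.6918 - 0.3362i):
new amp(|0⟩) = (-0.973417)·a + (-0.229041i)·b = (0.545 + 0.1585i)
new amp(|1⟩) = (-0.229041i)·a + (-0.973417)·b = (0.6734 + 0.4736i)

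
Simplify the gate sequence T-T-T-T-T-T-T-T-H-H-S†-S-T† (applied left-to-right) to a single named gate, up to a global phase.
T†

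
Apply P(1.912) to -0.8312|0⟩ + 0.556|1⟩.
-0.8312|0⟩ + (-0.186 + 0.5239i)|1⟩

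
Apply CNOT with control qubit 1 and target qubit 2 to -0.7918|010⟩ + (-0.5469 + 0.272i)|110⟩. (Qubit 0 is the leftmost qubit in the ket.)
-0.7918|011⟩ + (-0.5469 + 0.272i)|111⟩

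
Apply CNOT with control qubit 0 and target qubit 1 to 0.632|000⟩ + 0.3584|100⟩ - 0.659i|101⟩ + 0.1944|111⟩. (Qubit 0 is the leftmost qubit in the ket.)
0.632|000⟩ + 0.1944|101⟩ + 0.3584|110⟩ - 0.659i|111⟩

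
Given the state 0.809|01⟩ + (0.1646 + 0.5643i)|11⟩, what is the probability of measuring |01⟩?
0.6545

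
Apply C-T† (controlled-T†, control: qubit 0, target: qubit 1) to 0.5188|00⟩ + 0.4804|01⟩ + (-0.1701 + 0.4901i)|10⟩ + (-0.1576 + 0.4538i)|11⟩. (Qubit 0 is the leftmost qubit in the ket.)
0.5188|00⟩ + 0.4804|01⟩ + (-0.1701 + 0.4901i)|10⟩ + (0.2094 + 0.4323i)|11⟩

C-T† leaves the control-|0⟩ kets |00⟩, |01⟩ unchanged and applies T† to qubit 1 on the control-|1⟩ pair (|10⟩, |11⟩).
T† = [[1, 0], [0, (1/√2 - (1/√2)i)]].
With a = amp(|10⟩) = (-0.1701 + 0.4901i) and b = amp(|11⟩) = (-0.1576 + 0.4538i):
new amp(|10⟩) = (1)·a = (-0.1701 + 0.4901i)
new amp(|11⟩) = (1/√2 - (1/√2)i)·b = (0.2094 + 0.4323i)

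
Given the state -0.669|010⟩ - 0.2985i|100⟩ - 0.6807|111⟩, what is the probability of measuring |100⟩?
0.0891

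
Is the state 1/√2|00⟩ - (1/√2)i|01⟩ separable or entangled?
Separable

Writing the state as a|00⟩ + b|01⟩ + c|10⟩ + d|11⟩, it is a product state iff ad − bc = 0.
Here (a, b, c, d) = (1/√2, -(1/√2)i, 0, 0): ad − bc = (1/√2)(0) − (-(1/√2)i)(0) = 0, so the state is separable.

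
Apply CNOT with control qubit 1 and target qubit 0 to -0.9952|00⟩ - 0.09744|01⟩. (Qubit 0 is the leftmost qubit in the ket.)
-0.9952|00⟩ - 0.09744|11⟩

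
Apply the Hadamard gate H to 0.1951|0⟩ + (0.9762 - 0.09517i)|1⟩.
(0.8282 - 0.0673i)|0⟩ + (-0.5523 + 0.0673i)|1⟩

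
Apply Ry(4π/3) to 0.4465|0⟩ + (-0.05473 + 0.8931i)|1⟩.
(-0.1759 - 0.7734i)|0⟩ + (0.414 - 0.4466i)|1⟩

Ry(4π/3) = [[cos(θ/2), −sin(θ/2)], [sin(θ/2), cos(θ/2)]]; θ = 4π/3, cos(θ/2) ≈ -0.5, sin(θ/2) ≈ 0.866025.
With a = amp(|0⟩) = 0.4465 and b = amp(|1⟩) = (-0.05473 + 0.8931i):
new amp(|0⟩) = (-0.5)·a + (-0.866025)·b = (-0.1759 - 0.7734i)
new amp(|1⟩) = (0.866025)·a + (-0.5)·b = (0.414 - 0.4466i)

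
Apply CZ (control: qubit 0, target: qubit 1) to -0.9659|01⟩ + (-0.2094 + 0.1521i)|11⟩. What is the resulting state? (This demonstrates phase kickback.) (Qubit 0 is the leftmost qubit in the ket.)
-0.9659|01⟩ + (0.2094 - 0.1521i)|11⟩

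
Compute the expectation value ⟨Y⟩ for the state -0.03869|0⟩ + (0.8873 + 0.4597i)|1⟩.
-0.03557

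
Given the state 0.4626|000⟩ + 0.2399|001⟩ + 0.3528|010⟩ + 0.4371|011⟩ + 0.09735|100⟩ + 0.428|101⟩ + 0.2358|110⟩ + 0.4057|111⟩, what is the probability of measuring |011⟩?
0.1911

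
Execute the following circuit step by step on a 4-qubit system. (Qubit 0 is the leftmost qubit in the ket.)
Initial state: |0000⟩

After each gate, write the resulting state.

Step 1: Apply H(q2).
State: 1/√2|0000⟩ + 1/√2|0010⟩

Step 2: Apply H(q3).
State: 1/2|0000⟩ + 1/2|0001⟩ + 1/2|0010⟩ + 1/2|0011⟩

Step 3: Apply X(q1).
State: 1/2|0100⟩ + 1/2|0101⟩ + 1/2|0110⟩ + 1/2|0111⟩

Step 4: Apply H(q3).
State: 1/√2|0100⟩ + 1/√2|0110⟩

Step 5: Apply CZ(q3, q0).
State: 1/√2|0100⟩ + 1/√2|0110⟩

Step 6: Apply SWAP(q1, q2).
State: 1/√2|0010⟩ + 1/√2|0110⟩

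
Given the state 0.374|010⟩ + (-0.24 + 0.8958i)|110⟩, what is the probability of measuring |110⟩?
0.8601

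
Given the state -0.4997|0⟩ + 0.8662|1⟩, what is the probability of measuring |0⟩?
0.2497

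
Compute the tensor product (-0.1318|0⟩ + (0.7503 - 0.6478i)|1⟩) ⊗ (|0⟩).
-0.1318|00⟩ + (0.7503 - 0.6478i)|10⟩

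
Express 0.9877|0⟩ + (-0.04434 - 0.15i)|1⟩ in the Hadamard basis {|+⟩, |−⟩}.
(0.6671 - 0.1061i)|+⟩ + (0.7298 + 0.1061i)|−⟩

With |ψ⟩ = α|0⟩ + β|1⟩, the Hadamard-basis coefficients are ⟨+|ψ⟩ = (α + β)/√2 and ⟨−|ψ⟩ = (α − β)/√2.
Here α = 0.9877, β = (-0.04434 - 0.15i): (α + β)/√2 = (0.6671 - 0.1061i), (α − β)/√2 = (0.7298 + 0.1061i).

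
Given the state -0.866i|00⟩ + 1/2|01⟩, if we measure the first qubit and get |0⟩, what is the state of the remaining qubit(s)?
-0.866i|0⟩ + 0.5|1⟩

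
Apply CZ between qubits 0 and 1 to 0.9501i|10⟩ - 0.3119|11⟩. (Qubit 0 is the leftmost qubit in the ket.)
0.9501i|10⟩ + 0.3119|11⟩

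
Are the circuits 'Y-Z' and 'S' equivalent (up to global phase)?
No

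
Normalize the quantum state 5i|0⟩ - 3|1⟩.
0.8575i|0⟩ - 0.5145|1⟩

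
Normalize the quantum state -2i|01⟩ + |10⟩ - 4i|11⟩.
-0.4364i|01⟩ + 0.2182|10⟩ - 0.8729i|11⟩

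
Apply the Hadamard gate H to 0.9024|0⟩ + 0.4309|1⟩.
0.9428|0⟩ + 0.3334|1⟩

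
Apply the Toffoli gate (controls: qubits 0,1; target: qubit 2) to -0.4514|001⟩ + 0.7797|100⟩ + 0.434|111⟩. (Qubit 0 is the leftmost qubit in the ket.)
-0.4514|001⟩ + 0.7797|100⟩ + 0.434|110⟩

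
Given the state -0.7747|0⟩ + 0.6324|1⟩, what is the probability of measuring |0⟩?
0.6002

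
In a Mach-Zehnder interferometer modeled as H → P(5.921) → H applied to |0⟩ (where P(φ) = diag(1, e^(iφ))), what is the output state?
(0.9676 - 0.1772i)|0⟩ + (0.03244 + 0.1772i)|1⟩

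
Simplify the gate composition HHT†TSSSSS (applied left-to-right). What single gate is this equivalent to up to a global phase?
S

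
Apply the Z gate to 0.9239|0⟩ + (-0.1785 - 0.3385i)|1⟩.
0.9239|0⟩ + (0.1785 + 0.3385i)|1⟩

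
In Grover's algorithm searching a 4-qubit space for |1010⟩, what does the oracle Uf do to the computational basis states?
Uf|x⟩ = -|x⟩ if x = 1010, else |x⟩ (phase flip on target)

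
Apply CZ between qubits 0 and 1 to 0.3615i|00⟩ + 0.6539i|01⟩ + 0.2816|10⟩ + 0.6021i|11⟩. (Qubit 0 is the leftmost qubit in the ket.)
0.3615i|00⟩ + 0.6539i|01⟩ + 0.2816|10⟩ - 0.6021i|11⟩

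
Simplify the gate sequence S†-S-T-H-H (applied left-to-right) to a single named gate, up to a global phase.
T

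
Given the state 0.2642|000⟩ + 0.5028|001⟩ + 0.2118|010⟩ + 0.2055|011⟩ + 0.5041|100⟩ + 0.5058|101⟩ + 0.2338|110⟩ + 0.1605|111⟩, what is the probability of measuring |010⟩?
0.04486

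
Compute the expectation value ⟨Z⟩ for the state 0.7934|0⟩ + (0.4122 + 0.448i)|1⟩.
0.2589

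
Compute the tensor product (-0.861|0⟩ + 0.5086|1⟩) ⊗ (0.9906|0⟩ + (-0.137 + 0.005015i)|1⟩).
-0.8529|00⟩ + (0.118 - 0.004318i)|01⟩ + 0.5038|10⟩ + (-0.06968 + 0.002551i)|11⟩

amp(|b₁b₂…⟩) = product of the factor amplitudes for bits b₁, b₂, …; only kets whose every factor amplitude is nonzero survive.
|00⟩: (-0.861)(0.9906) = -0.8529
|01⟩: (-0.861)(-0.137 + 0.005015i) = (0.118 - 0.004318i)
|10⟩: (0.5086)(0.9906) = 0.5038
|11⟩: (0.5086)(-0.137 + 0.005015i) = (-0.06968 + 0.002551i)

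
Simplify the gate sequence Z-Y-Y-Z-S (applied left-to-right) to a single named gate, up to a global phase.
S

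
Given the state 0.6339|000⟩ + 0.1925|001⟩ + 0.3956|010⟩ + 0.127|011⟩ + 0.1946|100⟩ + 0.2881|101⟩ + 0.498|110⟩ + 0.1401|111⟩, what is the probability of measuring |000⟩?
0.4018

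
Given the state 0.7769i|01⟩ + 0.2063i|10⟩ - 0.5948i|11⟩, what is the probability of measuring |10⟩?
0.04256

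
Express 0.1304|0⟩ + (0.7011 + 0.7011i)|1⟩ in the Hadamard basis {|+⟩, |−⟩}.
(0.588 + 0.4958i)|+⟩ + (-0.4035 - 0.4958i)|−⟩

With |ψ⟩ = α|0⟩ + β|1⟩, the Hadamard-basis coefficients are ⟨+|ψ⟩ = (α + β)/√2 and ⟨−|ψ⟩ = (α − β)/√2.
Here α = 0.1304, β = (0.7011 + 0.7011i): (α + β)/√2 = (0.588 + 0.4958i), (α − β)/√2 = (-0.4035 - 0.4958i).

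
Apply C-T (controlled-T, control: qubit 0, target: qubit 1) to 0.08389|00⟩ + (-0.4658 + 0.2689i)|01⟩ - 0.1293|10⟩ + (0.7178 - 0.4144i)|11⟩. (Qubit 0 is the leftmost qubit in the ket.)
0.08389|00⟩ + (-0.4658 + 0.2689i)|01⟩ - 0.1293|10⟩ + (0.8006 + 0.2145i)|11⟩

C-T leaves the control-|0⟩ kets |00⟩, |01⟩ unchanged and applies T to qubit 1 on the control-|1⟩ pair (|10⟩, |11⟩).
T = [[1, 0], [0, (1/√2 + (1/√2)i)]].
With a = amp(|10⟩) = -0.1293 and b = amp(|11⟩) = (0.7178 - 0.4144i):
new amp(|10⟩) = (1)·a = -0.1293
new amp(|11⟩) = (1/√2 + (1/√2)i)·b = (0.8006 + 0.2145i)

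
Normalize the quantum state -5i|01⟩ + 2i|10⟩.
-0.9285i|01⟩ + 0.3714i|10⟩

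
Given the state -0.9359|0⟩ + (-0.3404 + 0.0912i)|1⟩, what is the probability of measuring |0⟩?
0.8759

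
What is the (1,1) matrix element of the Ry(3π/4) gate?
0.3827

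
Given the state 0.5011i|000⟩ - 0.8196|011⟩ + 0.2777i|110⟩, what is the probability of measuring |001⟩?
0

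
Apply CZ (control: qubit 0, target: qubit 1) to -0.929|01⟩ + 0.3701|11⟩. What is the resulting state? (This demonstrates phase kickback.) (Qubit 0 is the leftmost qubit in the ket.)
-0.929|01⟩ - 0.3701|11⟩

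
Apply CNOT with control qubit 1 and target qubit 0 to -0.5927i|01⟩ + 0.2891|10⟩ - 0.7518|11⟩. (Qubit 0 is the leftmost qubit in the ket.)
-0.7518|01⟩ + 0.2891|10⟩ - 0.5927i|11⟩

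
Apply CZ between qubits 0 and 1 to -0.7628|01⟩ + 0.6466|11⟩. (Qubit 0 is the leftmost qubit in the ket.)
-0.7628|01⟩ - 0.6466|11⟩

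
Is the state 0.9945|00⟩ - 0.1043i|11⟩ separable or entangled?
Entangled

Writing the state as a|00⟩ + b|01⟩ + c|10⟩ + d|11⟩, it is a product state iff ad − bc = 0.
Here (a, b, c, d) = (0.9945, 0, 0, -0.1043i): ad − bc = (0.9945)(-0.1043i) − (0)(0) = -0.1037i ≠ 0, so the state is entangled.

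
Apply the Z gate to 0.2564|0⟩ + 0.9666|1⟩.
0.2564|0⟩ - 0.9666|1⟩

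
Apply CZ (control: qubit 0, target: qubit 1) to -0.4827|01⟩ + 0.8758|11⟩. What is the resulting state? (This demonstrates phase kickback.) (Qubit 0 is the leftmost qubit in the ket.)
-0.4827|01⟩ - 0.8758|11⟩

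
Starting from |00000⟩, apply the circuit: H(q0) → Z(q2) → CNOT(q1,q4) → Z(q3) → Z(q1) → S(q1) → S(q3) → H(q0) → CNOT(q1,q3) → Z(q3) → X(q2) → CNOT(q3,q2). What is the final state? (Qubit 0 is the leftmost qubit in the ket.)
|00100⟩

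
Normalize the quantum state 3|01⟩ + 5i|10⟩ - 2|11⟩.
0.4867|01⟩ + 0.8111i|10⟩ - 0.3244|11⟩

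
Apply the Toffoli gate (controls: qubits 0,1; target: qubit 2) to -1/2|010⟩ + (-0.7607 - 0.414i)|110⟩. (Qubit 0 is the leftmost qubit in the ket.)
-1/2|010⟩ + (-0.7607 - 0.414i)|111⟩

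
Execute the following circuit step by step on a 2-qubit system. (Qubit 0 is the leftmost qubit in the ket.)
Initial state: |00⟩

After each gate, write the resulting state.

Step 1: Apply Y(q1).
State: i|01⟩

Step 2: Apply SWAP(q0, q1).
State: i|10⟩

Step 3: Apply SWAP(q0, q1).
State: i|01⟩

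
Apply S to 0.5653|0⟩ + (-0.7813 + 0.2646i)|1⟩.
0.5653|0⟩ + (-0.2646 - 0.7813i)|1⟩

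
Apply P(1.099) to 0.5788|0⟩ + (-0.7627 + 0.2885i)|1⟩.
0.5788|0⟩ + (-0.6036 - 0.5483i)|1⟩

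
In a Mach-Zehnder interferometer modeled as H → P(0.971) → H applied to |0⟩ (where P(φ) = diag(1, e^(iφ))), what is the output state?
(0.7822 + 0.4127i)|0⟩ + (0.2178 - 0.4127i)|1⟩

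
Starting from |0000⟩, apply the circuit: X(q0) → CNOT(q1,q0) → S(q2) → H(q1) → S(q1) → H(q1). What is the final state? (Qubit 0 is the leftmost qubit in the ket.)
(1/2 + (1/2)i)|1000⟩ + (1/2 - (1/2)i)|1100⟩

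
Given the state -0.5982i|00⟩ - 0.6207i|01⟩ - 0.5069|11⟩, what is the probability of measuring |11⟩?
0.2569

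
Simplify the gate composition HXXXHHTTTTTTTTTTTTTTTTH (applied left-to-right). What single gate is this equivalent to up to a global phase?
Z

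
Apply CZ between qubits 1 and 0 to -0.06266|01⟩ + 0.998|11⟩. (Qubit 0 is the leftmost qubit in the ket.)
-0.06266|01⟩ - 0.998|11⟩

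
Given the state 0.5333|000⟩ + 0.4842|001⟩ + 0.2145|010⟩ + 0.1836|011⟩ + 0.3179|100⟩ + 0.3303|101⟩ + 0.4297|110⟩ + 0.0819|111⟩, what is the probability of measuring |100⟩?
0.1011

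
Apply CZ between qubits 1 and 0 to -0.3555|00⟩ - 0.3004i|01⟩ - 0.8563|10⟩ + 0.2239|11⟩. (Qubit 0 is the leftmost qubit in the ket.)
-0.3555|00⟩ - 0.3004i|01⟩ - 0.8563|10⟩ - 0.2239|11⟩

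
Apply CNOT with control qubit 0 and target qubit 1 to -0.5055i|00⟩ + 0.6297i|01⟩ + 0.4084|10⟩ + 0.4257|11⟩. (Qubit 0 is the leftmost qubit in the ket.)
-0.5055i|00⟩ + 0.6297i|01⟩ + 0.4257|10⟩ + 0.4084|11⟩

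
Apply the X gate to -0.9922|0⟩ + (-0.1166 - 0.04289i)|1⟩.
(-0.1166 - 0.04289i)|0⟩ - 0.9922|1⟩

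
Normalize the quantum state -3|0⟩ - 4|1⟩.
-0.6|0⟩ - 0.8|1⟩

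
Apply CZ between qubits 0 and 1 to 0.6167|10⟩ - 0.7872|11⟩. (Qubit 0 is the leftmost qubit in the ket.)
0.6167|10⟩ + 0.7872|11⟩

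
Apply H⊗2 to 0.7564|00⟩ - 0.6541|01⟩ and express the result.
0.05115|00⟩ + 0.7053|01⟩ + 0.05115|10⟩ + 0.7053|11⟩

H⊗2 gives amp(|y⟩) = (1/2) Σ_x (−1)^(x·y) amp(|x⟩), where x·y is the number of positions in which both x and y have a 1.
|00⟩: (0.7564 - 0.6541)/2 = 0.05115
|01⟩: (0.7564 + 0.6541)/2 = 0.7053
|10⟩: (0.7564 - 0.6541)/2 = 0.05115
|11⟩: (0.7564 + 0.6541)/2 = 0.7053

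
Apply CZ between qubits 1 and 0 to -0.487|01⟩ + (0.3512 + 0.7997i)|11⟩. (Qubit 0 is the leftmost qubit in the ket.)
-0.487|01⟩ + (-0.3512 - 0.7997i)|11⟩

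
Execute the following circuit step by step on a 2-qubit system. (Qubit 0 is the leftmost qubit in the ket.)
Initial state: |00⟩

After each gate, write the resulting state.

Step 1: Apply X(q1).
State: |01⟩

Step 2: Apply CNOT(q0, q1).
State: |01⟩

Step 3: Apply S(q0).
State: |01⟩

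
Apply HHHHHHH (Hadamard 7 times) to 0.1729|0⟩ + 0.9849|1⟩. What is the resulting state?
0.8187|0⟩ - 0.5742|1⟩

H² = I, so H^7 = H: a single Hadamard. With (a, b) = (0.1729, 0.9849), H gives ((a + b)/√2, (a − b)/√2) = (0.8187, -0.5742).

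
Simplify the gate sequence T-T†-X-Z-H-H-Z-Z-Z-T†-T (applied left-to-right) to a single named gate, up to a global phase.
X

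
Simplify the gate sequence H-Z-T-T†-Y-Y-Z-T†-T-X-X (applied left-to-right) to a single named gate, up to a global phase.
H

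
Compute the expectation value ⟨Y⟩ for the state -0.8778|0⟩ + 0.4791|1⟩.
0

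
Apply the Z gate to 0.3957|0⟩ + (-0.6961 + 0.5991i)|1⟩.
0.3957|0⟩ + (0.6961 - 0.5991i)|1⟩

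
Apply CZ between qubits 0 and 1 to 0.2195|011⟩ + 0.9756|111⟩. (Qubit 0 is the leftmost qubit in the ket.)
0.2195|011⟩ - 0.9756|111⟩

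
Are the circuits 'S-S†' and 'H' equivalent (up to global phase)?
No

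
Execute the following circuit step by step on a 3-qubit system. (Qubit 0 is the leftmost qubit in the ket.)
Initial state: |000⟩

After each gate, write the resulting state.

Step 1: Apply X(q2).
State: |001⟩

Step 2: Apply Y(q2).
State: -i|000⟩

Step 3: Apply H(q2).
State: -(1/√2)i|000⟩ - (1/√2)i|001⟩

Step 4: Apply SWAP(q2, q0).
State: -(1/√2)i|000⟩ - (1/√2)i|100⟩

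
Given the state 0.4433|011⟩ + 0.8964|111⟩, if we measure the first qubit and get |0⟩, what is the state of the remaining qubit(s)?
|11⟩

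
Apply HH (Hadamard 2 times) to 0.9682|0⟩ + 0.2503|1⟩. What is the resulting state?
0.9682|0⟩ + 0.2503|1⟩

H² = I, so an even number of Hadamards cancels: H^2 = I and the state is unchanged.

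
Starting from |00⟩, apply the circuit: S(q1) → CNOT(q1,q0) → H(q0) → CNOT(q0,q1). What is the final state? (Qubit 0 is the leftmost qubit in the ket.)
1/√2|00⟩ + 1/√2|11⟩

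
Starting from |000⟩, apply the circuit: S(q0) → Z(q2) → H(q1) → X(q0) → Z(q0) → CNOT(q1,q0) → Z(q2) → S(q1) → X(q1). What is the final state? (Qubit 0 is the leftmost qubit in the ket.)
-(1/√2)i|000⟩ - 1/√2|110⟩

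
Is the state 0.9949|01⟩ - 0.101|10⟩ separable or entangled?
Entangled

Writing the state as a|00⟩ + b|01⟩ + c|10⟩ + d|11⟩, it is a product state iff ad − bc = 0.
Here (a, b, c, d) = (0, 0.9949, -0.101, 0): ad − bc = (0)(0) − (0.9949)(-0.101) = 0.1005 ≠ 0, so the state is entangled.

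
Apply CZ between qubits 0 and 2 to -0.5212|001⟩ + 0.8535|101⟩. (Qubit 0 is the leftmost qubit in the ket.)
-0.5212|001⟩ - 0.8535|101⟩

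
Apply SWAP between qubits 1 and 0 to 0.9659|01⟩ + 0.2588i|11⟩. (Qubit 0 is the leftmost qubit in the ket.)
0.9659|10⟩ + 0.2588i|11⟩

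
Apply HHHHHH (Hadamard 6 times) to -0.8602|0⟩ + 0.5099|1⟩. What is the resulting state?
-0.8602|0⟩ + 0.5099|1⟩

H² = I, so an even number of Hadamards cancels: H^6 = I and the state is unchanged.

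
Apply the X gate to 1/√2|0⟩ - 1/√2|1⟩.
-1/√2|0⟩ + 1/√2|1⟩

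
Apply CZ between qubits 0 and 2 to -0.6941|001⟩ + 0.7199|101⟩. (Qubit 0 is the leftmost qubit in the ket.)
-0.6941|001⟩ - 0.7199|101⟩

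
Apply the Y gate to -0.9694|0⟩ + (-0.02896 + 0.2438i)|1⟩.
(0.2438 + 0.02896i)|0⟩ - 0.9694i|1⟩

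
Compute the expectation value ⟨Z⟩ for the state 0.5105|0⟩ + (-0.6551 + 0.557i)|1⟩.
-0.4788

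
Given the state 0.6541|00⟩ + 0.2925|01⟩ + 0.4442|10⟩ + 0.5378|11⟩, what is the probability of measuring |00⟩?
0.4278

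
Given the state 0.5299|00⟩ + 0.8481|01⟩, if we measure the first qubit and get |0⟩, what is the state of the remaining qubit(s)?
0.5299|0⟩ + 0.8481|1⟩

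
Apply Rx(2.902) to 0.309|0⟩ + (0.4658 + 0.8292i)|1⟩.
(0.8602 - 0.4625i)|0⟩ + (0.05567 - 0.2077i)|1⟩

Rx(2.902) = [[cos(θ/2), −i·sin(θ/2)], [−i·sin(θ/2), cos(θ/2)]]; θ = 2.902, cos(θ/2) ≈ 0.11951, sin(θ/2) ≈ 0.992833.
With a = amp(|0⟩) = 0.309 and b = amp(|1⟩) = (0.4658 + 0.8292i):
new amp(|0⟩) = (0.11951)·a + (-0.992833i)·b = (0.8602 - 0.4625i)
new amp(|1⟩) = (-0.992833i)·a + (0.11951)·b = (0.05567 - 0.2077i)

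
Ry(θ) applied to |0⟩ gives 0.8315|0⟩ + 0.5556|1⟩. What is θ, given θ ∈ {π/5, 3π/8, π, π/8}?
3π/8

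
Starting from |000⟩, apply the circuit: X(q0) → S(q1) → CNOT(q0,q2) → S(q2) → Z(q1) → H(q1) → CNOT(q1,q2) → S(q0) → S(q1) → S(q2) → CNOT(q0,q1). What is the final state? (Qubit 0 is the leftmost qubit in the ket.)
-(1/√2)i|100⟩ - (1/√2)i|111⟩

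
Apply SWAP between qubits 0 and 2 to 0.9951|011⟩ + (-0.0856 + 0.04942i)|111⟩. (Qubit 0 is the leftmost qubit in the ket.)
0.9951|110⟩ + (-0.0856 + 0.04942i)|111⟩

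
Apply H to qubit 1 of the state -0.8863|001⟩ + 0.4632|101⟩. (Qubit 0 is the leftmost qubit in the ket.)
-0.6267|001⟩ - 0.6267|011⟩ + 0.3275|101⟩ + 0.3275|111⟩

H on qubit 1 mixes each pair of kets that differ only in qubit 1: amplitudes (a, b) of (|…0…⟩, |…1…⟩) become ((a + b)/√2, (a − b)/√2). Kets absent from the input have amplitude 0.
(|001⟩, |011⟩): (a, b) = (-0.8863, 0) → (-0.6267, -0.6267)
(|101⟩, |111⟩): (a, b) = (0.4632, 0) → (0.3275, 0.3275)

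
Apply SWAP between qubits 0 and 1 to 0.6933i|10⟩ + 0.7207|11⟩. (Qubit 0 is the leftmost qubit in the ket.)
0.6933i|01⟩ + 0.7207|11⟩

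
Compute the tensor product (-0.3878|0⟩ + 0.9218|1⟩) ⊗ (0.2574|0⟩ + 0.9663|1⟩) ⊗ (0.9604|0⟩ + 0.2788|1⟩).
-0.09587|000⟩ - 0.02783|001⟩ - 0.3599|010⟩ - 0.1045|011⟩ + 0.2279|100⟩ + 0.06615|101⟩ + 0.8555|110⟩ + 0.2483|111⟩

amp(|b₁b₂…⟩) = product of the factor amplitudes for bits b₁, b₂, …; only kets whose every factor amplitude is nonzero survive.
|000⟩: (-0.3878)(0.2574)(0.9604) = -0.09587
|001⟩: (-0.3878)(0.2574)(0.2788) = -0.02783
|010⟩: (-0.3878)(0.9663)(0.9604) = -0.3599
|011⟩: (-0.3878)(0.9663)(0.2788) = -0.1045
|100⟩: (0.9218)(0.2574)(0.9604) = 0.2279
|101⟩: (0.9218)(0.2574)(0.2788) = 0.06615
|110⟩: (0.9218)(0.9663)(0.9604) = 0.8555
|111⟩: (0.9218)(0.9663)(0.2788) = 0.2483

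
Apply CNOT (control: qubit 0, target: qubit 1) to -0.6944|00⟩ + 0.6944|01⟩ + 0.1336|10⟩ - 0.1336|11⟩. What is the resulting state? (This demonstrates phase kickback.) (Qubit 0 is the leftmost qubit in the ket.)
-0.6944|00⟩ + 0.6944|01⟩ - 0.1336|10⟩ + 0.1336|11⟩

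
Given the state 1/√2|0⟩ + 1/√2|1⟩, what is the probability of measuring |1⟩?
1/2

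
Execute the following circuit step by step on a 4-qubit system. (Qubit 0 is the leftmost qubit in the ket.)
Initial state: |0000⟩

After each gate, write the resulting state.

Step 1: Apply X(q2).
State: |0010⟩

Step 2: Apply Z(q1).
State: |0010⟩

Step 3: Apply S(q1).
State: |0010⟩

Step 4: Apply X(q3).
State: |0011⟩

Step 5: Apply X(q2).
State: |0001⟩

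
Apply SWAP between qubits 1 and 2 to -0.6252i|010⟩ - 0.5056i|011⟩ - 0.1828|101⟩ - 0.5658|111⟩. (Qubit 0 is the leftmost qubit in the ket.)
-0.6252i|001⟩ - 0.5056i|011⟩ - 0.1828|110⟩ - 0.5658|111⟩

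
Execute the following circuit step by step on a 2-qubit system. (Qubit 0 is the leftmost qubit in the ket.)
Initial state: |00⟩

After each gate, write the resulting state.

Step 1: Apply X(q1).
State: |01⟩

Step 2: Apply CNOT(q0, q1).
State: |01⟩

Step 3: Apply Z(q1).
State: -|01⟩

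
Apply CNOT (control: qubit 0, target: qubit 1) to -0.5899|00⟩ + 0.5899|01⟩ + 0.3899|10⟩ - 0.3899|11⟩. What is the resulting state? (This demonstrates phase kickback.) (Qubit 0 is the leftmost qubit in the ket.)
-0.5899|00⟩ + 0.5899|01⟩ - 0.3899|10⟩ + 0.3899|11⟩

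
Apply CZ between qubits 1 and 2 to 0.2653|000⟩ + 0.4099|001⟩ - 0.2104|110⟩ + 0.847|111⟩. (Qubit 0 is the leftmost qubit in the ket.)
0.2653|000⟩ + 0.4099|001⟩ - 0.2104|110⟩ - 0.847|111⟩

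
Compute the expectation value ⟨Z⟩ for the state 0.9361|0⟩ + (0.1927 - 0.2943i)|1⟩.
0.7525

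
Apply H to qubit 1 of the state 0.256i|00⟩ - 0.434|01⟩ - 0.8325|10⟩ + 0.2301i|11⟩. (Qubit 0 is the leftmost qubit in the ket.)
(-0.3069 + 0.181i)|00⟩ + (0.3069 + 0.181i)|01⟩ + (-0.5887 + 0.1627i)|10⟩ + (-0.5887 - 0.1627i)|11⟩

H on qubit 1 mixes each pair of kets that differ only in qubit 1: amplitudes (a, b) of (|…0…⟩, |…1…⟩) become ((a + b)/√2, (a − b)/√2). Kets absent from the input have amplitude 0.
(|00⟩, |01⟩): (a, b) = (0.256i, -0.434) → ((-0.3069 + 0.181i), (0.3069 + 0.181i))
(|10⟩, |11⟩): (a, b) = (-0.8325, 0.2301i) → ((-0.5887 + 0.1627i), (-0.5887 - 0.1627i))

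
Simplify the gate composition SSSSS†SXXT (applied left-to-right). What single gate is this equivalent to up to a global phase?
T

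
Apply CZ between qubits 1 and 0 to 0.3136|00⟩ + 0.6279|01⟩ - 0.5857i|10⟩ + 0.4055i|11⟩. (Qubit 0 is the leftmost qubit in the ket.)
0.3136|00⟩ + 0.6279|01⟩ - 0.5857i|10⟩ - 0.4055i|11⟩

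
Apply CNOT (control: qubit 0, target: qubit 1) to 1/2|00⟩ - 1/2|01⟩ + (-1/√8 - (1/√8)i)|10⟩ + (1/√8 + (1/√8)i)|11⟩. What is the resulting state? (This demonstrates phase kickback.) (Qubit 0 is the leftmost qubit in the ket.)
1/2|00⟩ - 1/2|01⟩ + (1/√8 + (1/√8)i)|10⟩ + (-1/√8 - (1/√8)i)|11⟩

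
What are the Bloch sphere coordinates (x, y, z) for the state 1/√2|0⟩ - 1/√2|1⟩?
(-1, 0, 0)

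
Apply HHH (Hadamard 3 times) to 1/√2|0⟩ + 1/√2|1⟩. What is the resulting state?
|0⟩

H² = I, so H^3 = H: a single Hadamard. With (a, b) = (1/√2, 1/√2), H gives ((a + b)/√2, (a − b)/√2) = (1, 0).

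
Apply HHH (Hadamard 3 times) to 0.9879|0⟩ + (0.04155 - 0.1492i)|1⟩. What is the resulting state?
(0.7279 - 0.1055i)|0⟩ + (0.6692 + 0.1055i)|1⟩

H² = I, so H^3 = H: a single Hadamard. With (a, b) = (0.9879, (0.04155 - 0.1492i)), H gives ((a + b)/√2, (a − b)/√2) = ((0.7279 - 0.1055i), (0.6692 + 0.1055i)).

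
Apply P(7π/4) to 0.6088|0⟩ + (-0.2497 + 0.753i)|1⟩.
0.6088|0⟩ + (0.3559 + 0.709i)|1⟩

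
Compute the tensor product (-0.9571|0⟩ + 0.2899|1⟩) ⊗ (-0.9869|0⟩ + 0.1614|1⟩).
0.9446|00⟩ - 0.1545|01⟩ - 0.2861|10⟩ + 0.04679|11⟩

amp(|b₁b₂…⟩) = product of the factor amplitudes for bits b₁, b₂, …; only kets whose every factor amplitude is nonzero survive.
|00⟩: (-0.9571)(-0.9869) = 0.9446
|01⟩: (-0.9571)(0.1614) = -0.1545
|10⟩: (0.2899)(-0.9869) = -0.2861
|11⟩: (0.2899)(0.1614) = 0.04679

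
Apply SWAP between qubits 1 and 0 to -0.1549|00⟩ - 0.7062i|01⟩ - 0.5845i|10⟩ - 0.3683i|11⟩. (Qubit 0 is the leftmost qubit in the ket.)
-0.1549|00⟩ - 0.5845i|01⟩ - 0.7062i|10⟩ - 0.3683i|11⟩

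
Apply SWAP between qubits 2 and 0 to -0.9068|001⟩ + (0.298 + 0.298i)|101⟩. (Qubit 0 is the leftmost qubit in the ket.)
-0.9068|100⟩ + (0.298 + 0.298i)|101⟩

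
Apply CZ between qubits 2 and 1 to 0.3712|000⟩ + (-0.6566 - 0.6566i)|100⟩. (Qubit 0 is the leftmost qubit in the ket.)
0.3712|000⟩ + (-0.6566 - 0.6566i)|100⟩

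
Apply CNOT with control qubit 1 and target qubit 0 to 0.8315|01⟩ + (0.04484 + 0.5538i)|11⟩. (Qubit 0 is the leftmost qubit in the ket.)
(0.04484 + 0.5538i)|01⟩ + 0.8315|11⟩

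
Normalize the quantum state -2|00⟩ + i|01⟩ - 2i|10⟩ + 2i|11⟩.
-0.5547|00⟩ + 0.2774i|01⟩ - 0.5547i|10⟩ + 0.5547i|11⟩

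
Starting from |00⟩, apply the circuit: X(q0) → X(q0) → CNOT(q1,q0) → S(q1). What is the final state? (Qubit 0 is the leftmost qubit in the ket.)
|00⟩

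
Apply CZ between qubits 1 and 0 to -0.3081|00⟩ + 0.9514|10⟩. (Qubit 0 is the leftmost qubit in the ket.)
-0.3081|00⟩ + 0.9514|10⟩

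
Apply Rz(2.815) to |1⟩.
(0.1626 + 0.9867i)|1⟩

Rz(2.815) = [[e^(−iθ/2), 0], [0, e^(iθ/2)]] with e^(±iθ/2) = cos(θ/2) ± i·sin(θ/2); θ = 2.815, cos(θ/2) ≈ 0.162572, sin(θ/2) ≈ 0.986697.
With a = amp(|0⟩) = 0 and b = amp(|1⟩) = 1:
new amp(|0⟩) = (0.162572 - 0.986697i)·a = 0
new amp(|1⟩) = (0.162572 + 0.986697i)·b = (0.1626 + 0.9867i)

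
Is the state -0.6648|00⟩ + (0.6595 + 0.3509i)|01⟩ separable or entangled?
Separable

Writing the state as a|00⟩ + b|01⟩ + c|10⟩ + d|11⟩, it is a product state iff ad − bc = 0.
Here (a, b, c, d) = (-0.6648, (0.6595 + 0.3509i), 0, 0): ad − bc = (-0.6648)(0) − (0.6595 + 0.3509i)(0) = 0, so the state is separable.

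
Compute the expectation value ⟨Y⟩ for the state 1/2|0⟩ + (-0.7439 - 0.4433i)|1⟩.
-0.4433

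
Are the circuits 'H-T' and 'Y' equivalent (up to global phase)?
No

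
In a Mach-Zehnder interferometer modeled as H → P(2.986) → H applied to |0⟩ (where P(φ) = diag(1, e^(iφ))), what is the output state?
(0.00604 + 0.07748i)|0⟩ + (0.994 - 0.07748i)|1⟩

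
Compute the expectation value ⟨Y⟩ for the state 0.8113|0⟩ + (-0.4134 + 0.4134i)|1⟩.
0.6708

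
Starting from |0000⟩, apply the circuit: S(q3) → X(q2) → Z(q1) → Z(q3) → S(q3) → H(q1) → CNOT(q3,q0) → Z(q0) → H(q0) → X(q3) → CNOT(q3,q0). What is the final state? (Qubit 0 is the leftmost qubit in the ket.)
1/2|0011⟩ + 1/2|0111⟩ + 1/2|1011⟩ + 1/2|1111⟩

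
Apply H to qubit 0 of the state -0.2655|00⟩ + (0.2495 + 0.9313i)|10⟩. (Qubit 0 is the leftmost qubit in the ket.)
(-0.01131 + 0.6585i)|00⟩ + (-0.3642 - 0.6585i)|10⟩

H on qubit 0 mixes each pair of kets that differ only in qubit 0: amplitudes (a, b) of (|…0…⟩, |…1…⟩) become ((a + b)/√2, (a − b)/√2). Kets absent from the input have amplitude 0.
(|00⟩, |10⟩): (a, b) = (-0.2655, (0.2495 + 0.9313i)) → ((-0.01131 + 0.6585i), (-0.3642 - 0.6585i))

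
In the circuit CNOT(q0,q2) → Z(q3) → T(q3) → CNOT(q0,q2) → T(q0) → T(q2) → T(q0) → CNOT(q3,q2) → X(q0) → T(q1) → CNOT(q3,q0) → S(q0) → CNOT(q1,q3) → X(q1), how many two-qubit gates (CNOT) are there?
5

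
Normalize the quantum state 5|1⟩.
|1⟩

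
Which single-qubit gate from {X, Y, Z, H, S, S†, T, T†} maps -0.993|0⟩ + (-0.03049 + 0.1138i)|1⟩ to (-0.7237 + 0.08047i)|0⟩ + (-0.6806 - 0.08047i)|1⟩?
H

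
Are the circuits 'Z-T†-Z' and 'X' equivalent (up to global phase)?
No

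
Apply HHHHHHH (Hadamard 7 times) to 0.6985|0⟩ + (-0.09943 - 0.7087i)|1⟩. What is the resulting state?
(0.4236 - 0.5011i)|0⟩ + (0.5642 + 0.5011i)|1⟩

H² = I, so H^7 = H: a single Hadamard. With (a, b) = (0.6985, (-0.09943 - 0.7087i)), H gives ((a + b)/√2, (a − b)/√2) = ((0.4236 - 0.5011i), (0.5642 + 0.5011i)).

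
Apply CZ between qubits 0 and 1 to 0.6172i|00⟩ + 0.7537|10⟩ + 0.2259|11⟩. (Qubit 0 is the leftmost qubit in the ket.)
0.6172i|00⟩ + 0.7537|10⟩ - 0.2259|11⟩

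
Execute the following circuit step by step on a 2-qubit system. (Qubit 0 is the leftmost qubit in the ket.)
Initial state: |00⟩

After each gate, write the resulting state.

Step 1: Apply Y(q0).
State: i|10⟩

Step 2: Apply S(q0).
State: -|10⟩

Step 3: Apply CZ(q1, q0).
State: -|10⟩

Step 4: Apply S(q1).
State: -|10⟩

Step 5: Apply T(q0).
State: (-1/√2 - (1/√2)i)|10⟩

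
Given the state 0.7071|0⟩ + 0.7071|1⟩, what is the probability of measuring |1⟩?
0.5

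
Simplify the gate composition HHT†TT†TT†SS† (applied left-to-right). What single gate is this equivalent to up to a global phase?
T†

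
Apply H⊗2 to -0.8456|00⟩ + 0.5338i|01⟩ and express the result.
(-0.4228 + 0.2669i)|00⟩ + (-0.4228 - 0.2669i)|01⟩ + (-0.4228 + 0.2669i)|10⟩ + (-0.4228 - 0.2669i)|11⟩

H⊗2 gives amp(|y⟩) = (1/2) Σ_x (−1)^(x·y) amp(|x⟩), where x·y is the number of positions in which both x and y have a 1.
|00⟩: (-0.8456 + 0.5338i)/2 = (-0.4228 + 0.2669i)
|01⟩: (-0.8456 - 0.5338i)/2 = (-0.4228 - 0.2669i)
|10⟩: (-0.8456 + 0.5338i)/2 = (-0.4228 + 0.2669i)
|11⟩: (-0.8456 - 0.5338i)/2 = (-0.4228 - 0.2669i)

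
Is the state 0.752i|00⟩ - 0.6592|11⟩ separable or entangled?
Entangled

Writing the state as a|00⟩ + b|01⟩ + c|10⟩ + d|11⟩, it is a product state iff ad − bc = 0.
Here (a, b, c, d) = (0.752i, 0, 0, -0.6592): ad − bc = (0.752i)(-0.6592) − (0)(0) = -0.4957i ≠ 0, so the state is entangled.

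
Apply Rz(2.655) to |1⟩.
(0.2409 + 0.9705i)|1⟩

Rz(2.655) = [[e^(−iθ/2), 0], [0, e^(iθ/2)]] with e^(±iθ/2) = cos(θ/2) ± i·sin(θ/2); θ = 2.655, cos(θ/2) ≈ 0.240903, sin(θ/2) ≈ 0.970549.
With a = amp(|0⟩) = 0 and b = amp(|1⟩) = 1:
new amp(|0⟩) = (0.240903 - 0.970549i)·a = 0
new amp(|1⟩) = (0.240903 + 0.970549i)·b = (0.2409 + 0.9705i)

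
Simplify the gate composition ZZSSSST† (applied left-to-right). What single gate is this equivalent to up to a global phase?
T†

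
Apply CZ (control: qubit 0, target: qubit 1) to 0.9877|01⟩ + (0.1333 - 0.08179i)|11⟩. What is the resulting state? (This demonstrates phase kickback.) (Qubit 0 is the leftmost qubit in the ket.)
0.9877|01⟩ + (-0.1333 + 0.08179i)|11⟩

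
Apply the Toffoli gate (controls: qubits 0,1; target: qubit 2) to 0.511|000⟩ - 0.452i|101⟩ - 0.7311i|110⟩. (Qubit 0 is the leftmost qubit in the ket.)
0.511|000⟩ - 0.452i|101⟩ - 0.7311i|111⟩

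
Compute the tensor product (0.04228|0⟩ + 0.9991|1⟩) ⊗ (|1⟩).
0.04228|01⟩ + 0.9991|11⟩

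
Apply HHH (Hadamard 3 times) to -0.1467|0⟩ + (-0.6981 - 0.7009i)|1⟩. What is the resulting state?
(-0.5974 - 0.4956i)|0⟩ + (0.3899 + 0.4956i)|1⟩

H² = I, so H^3 = H: a single Hadamard. With (a, b) = (-0.1467, (-0.6981 - 0.7009i)), H gives ((a + b)/√2, (a − b)/√2) = ((-0.5974 - 0.4956i), (0.3899 + 0.4956i)).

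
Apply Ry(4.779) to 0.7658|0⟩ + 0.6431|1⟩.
-0.9986|0⟩ + 0.05354|1⟩

Ry(4.779) = [[cos(θ/2), −sin(θ/2)], [sin(θ/2), cos(θ/2)]]; θ = 4.779, cos(θ/2) ≈ -0.730261, sin(θ/2) ≈ 0.683168.
With a = amp(|0⟩) = 0.7658 and b = amp(|1⟩) = 0.6431:
new amp(|0⟩) = (-0.730261)·a + (-0.683168)·b = -0.9986
new amp(|1⟩) = (0.683168)·a + (-0.730261)·b = 0.05354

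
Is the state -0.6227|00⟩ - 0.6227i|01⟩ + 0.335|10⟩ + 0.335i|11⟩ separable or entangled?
Separable

Writing the state as a|00⟩ + b|01⟩ + c|10⟩ + d|11⟩, it is a product state iff ad − bc = 0.
Here (a, b, c, d) = (-0.6227, -0.6227i, 0.335, 0.335i): ad − bc = (-0.6227)(0.335i) − (-0.6227i)(0.335) = 0, so the state is separable.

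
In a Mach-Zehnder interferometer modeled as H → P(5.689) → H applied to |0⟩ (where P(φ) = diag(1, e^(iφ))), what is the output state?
(0.9143 - 0.2799i)|0⟩ + (0.0857 + 0.2799i)|1⟩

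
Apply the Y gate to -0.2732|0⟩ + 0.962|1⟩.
-0.962i|0⟩ - 0.2732i|1⟩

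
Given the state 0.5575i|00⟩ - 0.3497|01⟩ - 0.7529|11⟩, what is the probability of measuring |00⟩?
0.3108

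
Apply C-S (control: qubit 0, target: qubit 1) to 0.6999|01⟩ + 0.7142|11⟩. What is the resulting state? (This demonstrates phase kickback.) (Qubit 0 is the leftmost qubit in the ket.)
0.6999|01⟩ + 0.7142i|11⟩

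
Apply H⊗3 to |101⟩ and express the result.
1/√8|000⟩ - 1/√8|001⟩ + 1/√8|010⟩ - 1/√8|011⟩ - 1/√8|100⟩ + 1/√8|101⟩ - 1/√8|110⟩ + 1/√8|111⟩

H⊗3 gives amp(|y⟩) = (1/2√2) Σ_x (−1)^(x·y) amp(|x⟩), where x·y is the number of positions in which both x and y have a 1.
|000⟩: (1)/(2√2) = 1/√8
|001⟩: (-1)/(2√2) = -1/√8
|010⟩: (1)/(2√2) = 1/√8
|011⟩: (-1)/(2√2) = -1/√8
|100⟩: (-1)/(2√2) = -1/√8
|101⟩: (1)/(2√2) = 1/√8
|110⟩: (-1)/(2√2) = -1/√8
|111⟩: (1)/(2√2) = 1/√8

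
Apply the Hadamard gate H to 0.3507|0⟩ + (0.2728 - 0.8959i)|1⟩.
(0.4409 - 0.6335i)|0⟩ + (0.05508 + 0.6335i)|1⟩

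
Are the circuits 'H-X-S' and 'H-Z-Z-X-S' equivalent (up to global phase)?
Yes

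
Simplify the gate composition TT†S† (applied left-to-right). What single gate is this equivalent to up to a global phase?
S†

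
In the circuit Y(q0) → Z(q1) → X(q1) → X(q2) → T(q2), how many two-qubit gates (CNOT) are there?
0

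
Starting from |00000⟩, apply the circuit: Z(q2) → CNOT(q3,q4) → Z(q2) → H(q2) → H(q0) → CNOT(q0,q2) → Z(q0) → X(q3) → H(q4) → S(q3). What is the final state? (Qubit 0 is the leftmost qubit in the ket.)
(1/√8)i|00010⟩ + (1/√8)i|00011⟩ + (1/√8)i|00110⟩ + (1/√8)i|00111⟩ - (1/√8)i|10010⟩ - (1/√8)i|10011⟩ - (1/√8)i|10110⟩ - (1/√8)i|10111⟩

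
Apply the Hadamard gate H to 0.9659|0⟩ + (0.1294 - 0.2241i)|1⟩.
(0.7745 - 0.1585i)|0⟩ + (0.5915 + 0.1585i)|1⟩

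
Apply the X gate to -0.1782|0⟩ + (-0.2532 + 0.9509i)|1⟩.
(-0.2532 + 0.9509i)|0⟩ - 0.1782|1⟩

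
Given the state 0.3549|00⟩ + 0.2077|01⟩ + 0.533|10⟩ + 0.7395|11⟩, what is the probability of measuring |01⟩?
0.04314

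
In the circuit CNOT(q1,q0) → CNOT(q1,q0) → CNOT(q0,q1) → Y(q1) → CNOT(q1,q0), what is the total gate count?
5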